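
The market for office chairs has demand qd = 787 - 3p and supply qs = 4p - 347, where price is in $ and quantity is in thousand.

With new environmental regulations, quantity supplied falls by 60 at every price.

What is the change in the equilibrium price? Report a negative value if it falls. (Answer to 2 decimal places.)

+8.57

Initially, 787 - 3p = 4p - 347, so 1134 = 7p and p = 162, q = 301.
With the change applied: demand qd = 787 - 3p, supply qs = 4p - 407.
Clearing the new market: 787 - 3p = 4p - 407, so p = 1194/7 ≈ 170.5714 and q = 1927/7 ≈ 275.2857.
Δp = 170.5714 − 162 = +8.57.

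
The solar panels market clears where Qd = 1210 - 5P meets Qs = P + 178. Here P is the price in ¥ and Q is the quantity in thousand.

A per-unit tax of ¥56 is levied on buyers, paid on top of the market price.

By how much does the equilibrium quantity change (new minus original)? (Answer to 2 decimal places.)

Solve the original market: 1210 - 5P = P + 178, hence P = 172 and Q = 350.
Since buyers pay the price plus the tax, the effective demand curve becomes Qd = 930 - 5P.
New equilibrium: 930 - 5P = P + 178 ⇒ 752 = 6P ⇒ P = 376/3 ≈ 125.3333, Q = 910/3 ≈ 303.3333.
ΔQ = 303.3333 − 350 = -46.67.

-46.67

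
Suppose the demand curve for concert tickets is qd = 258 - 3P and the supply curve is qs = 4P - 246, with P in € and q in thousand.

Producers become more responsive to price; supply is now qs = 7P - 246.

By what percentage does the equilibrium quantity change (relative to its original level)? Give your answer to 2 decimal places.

+154.29

Solve the original market: 258 - 3P = 4P - 246, hence P = 72 and q = 42.
With the change applied: demand qd = 258 - 3P, supply qs = 7P - 246.
Equate the new curves: 258 - 3P = 7P - 246, giving 504 = 10P, P = 50.4, q = 106.8.
%Δq = (106.8 − 42) / 42 × 100 = +154.29%.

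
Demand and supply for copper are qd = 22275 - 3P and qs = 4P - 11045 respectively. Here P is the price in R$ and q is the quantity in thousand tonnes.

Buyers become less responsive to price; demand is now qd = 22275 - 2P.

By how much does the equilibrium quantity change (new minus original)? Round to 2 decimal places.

+3173.33

Solve the original market: 22275 - 3P = 4P - 11045, hence P = 4760 and q = 7995.
After the shift, demand is qd = 22275 - 2P and supply is qs = 4P - 11045.
Equate the new curves: 22275 - 2P = 4P - 11045, giving 33320 = 6P, P = 16660/3 ≈ 5553.3333, q = 33505/3 ≈ 11168.3333.
Δq = 11168.3333 − 7995 = +3173.33.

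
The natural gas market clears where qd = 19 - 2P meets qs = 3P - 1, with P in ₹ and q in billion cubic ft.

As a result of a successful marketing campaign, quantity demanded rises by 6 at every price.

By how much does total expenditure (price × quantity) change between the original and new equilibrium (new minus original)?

Original equilibrium: 19 - 2P = 3P - 1 gives 20 = 5P, so P = 4 and q = 11.
After the shift, demand is qd = 25 - 2P and supply is qs = 3P - 1.
Clearing the new market: 25 - 2P = 3P - 1, so P = 5.2 and q = 14.6.
Expenditure moves from 4×11 = 44 to 5.2×14.6 = 75.92; change = +31.92.

+31.92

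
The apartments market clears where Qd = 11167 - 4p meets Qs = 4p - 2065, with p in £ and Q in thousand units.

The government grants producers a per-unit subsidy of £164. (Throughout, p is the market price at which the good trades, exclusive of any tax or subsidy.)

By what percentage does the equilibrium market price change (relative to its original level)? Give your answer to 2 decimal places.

Before the shock: 11167 - 4p = 4p - 2065 ⇒ 13232 = 8p ⇒ p = 1654, Q = 4551.
Since sellers receive the price plus the subsidy, the effective supply curve becomes Qs = 4p - 1409.
Clearing the new market: 11167 - 4p = 4p - 1409, so p = 1572 and Q = 4879.
%Δp = (1572 − 1654) / 1654 × 100 = -4.96%.

-4.96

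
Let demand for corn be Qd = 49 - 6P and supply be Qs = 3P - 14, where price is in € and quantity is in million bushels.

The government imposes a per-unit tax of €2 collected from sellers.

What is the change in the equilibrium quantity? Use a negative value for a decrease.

-4

Original equilibrium: 49 - 6P = 3P - 14 gives 63 = 9P, so P = 7 and Q = 7.
Since sellers keep the price net of the tax, the effective supply curve becomes Qs = 3P - 20.
New equilibrium: 49 - 6P = 3P - 20 ⇒ 69 = 9P ⇒ P = 23/3 ≈ 7.6667, Q = 3.
ΔQ = 3 − 7 = -4.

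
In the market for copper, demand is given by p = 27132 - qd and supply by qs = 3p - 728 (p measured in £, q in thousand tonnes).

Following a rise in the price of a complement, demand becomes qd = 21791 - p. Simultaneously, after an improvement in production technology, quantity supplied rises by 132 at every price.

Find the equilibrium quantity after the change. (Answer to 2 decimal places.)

Solve the original market: 27132 - p = 3p - 728, hence p = 6965 and q = 20167.
The new curves are qd = 21791 - p (demand) and qs = 3p - 596 (supply).
Equate the new curves: 21791 - p = 3p - 596, giving 22387 = 4p, p = 5596.75, q = 16194.25.

16194.25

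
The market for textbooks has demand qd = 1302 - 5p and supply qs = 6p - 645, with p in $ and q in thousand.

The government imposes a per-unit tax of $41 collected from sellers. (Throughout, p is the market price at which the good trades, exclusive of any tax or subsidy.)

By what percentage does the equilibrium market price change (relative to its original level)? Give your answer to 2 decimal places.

Solve the original market: 1302 - 5p = 6p - 645, hence p = 177 and q = 417.
Since sellers keep the price net of the tax, the effective supply curve becomes qs = 6p - 891.
Equate the new curves: 1302 - 5p = 6p - 891, giving 2193 = 11p, p = 2193/11 ≈ 199.3636, q = 3357/11 ≈ 305.1818.
%Δp = (199.3636 − 177) / 177 × 100 = +12.63%.

+12.63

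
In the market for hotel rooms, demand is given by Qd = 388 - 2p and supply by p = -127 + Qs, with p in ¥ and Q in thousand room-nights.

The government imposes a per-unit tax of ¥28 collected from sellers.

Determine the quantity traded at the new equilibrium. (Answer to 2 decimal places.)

195.33

Initially, 388 - 2p = p + 127, so 261 = 3p and p = 87, Q = 214.
Since sellers keep the price net of the tax, the effective supply curve becomes Qs = p + 99.
Equate the new curves: 388 - 2p = p + 99, giving 289 = 3p, p = 289/3 ≈ 96.3333, Q = 586/3 ≈ 195.3333.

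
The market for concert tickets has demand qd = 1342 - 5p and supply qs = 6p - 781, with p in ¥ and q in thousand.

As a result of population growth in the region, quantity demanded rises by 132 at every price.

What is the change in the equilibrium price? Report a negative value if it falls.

Before the shock: 1342 - 5p = 6p - 781 ⇒ 2123 = 11p ⇒ p = 193, q = 377.
The shock moves the curves to qd = 1474 - 5p and qs = 6p - 781.
Equate the new curves: 1474 - 5p = 6p - 781, giving 2255 = 11p, p = 205, q = 449.
Δp = 205 − 193 = +12.

+12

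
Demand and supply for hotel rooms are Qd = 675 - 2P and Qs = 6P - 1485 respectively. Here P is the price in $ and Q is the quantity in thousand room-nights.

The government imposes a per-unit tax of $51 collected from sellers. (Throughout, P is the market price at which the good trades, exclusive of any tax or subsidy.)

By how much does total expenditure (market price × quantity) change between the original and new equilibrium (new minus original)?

-18417.375

Initially, 675 - 2P = 6P - 1485, so 2160 = 8P and P = 270, Q = 135.
Since sellers keep the price net of the tax, the effective supply curve becomes Qs = 6P - 1791.
New equilibrium: 675 - 2P = 6P - 1791 ⇒ 2466 = 8P ⇒ P = 308.25, Q = 58.5.
Expenditure moves from 270×135 = 36450 to 308.25×58.5 = 18032.625; change = -18417.375.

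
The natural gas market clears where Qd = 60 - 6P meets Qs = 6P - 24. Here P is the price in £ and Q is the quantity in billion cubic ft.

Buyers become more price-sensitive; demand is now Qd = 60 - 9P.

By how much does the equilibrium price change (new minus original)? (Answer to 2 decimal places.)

Initially, 60 - 6P = 6P - 24, so 84 = 12P and P = 7, Q = 18.
After the shift, demand is Qd = 60 - 9P and supply is Qs = 6P - 24.
New equilibrium: 60 - 9P = 6P - 24 ⇒ 84 = 15P ⇒ P = 5.6, Q = 9.6.
ΔP = 5.6 − 7 = -1.40.

-1.40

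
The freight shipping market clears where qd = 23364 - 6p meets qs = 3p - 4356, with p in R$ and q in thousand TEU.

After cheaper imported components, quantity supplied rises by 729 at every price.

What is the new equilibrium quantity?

5370

Original equilibrium: 23364 - 6p = 3p - 4356 gives 27720 = 9p, so p = 3080 and q = 4884.
The shock moves the curves to qd = 23364 - 6p and qs = 3p - 3627.
Setting them equal: 23364 - 6p = 3p - 3627 → 26991 = 9p, so p = 2999 and q = 5370.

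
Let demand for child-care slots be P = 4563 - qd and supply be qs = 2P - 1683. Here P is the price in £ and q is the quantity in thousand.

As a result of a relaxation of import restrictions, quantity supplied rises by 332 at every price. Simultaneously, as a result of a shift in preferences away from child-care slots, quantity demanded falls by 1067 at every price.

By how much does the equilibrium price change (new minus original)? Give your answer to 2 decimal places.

Solve the original market: 4563 - P = 2P - 1683, hence P = 2082 and q = 2481.
The shock moves the curves to qd = 3496 - P and qs = 2P - 1351.
Setting them equal: 3496 - P = 2P - 1351 → 4847 = 3P, so P = 4847/3 ≈ 1615.6667 and q = 5641/3 ≈ 1880.3333.
ΔP = 1615.6667 − 2082 = -466.33.

-466.33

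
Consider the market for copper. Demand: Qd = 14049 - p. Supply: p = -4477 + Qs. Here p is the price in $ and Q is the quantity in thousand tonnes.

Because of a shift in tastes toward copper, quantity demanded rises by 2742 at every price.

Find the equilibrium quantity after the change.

Initially, 14049 - p = p + 4477, so 9572 = 2p and p = 4786, Q = 9263.
The shock moves the curves to Qd = 16791 - p and Qs = p + 4477.
Equate the new curves: 16791 - p = p + 4477, giving 12314 = 2p, p = 6157, Q = 10634.

10634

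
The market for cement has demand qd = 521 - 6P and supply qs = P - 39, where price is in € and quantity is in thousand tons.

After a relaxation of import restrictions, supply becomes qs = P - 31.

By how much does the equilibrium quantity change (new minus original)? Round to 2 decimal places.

+6.86

Before the shock: 521 - 6P = P - 39 ⇒ 560 = 7P ⇒ P = 80, q = 41.
With the change applied: demand qd = 521 - 6P, supply qs = P - 31.
New equilibrium: 521 - 6P = P - 31 ⇒ 552 = 7P ⇒ P = 552/7 ≈ 78.8571, q = 335/7 ≈ 47.8571.
Δq = 47.8571 − 41 = +6.86.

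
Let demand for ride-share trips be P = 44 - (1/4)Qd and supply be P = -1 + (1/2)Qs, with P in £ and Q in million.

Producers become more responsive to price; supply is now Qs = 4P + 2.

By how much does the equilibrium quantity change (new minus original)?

+29

Solve the original market: 176 - 4P = 2P + 2, hence P = 29 and Q = 60.
After the shift, demand is Qd = 176 - 4P and supply is Qs = 4P + 2.
New equilibrium: 176 - 4P = 4P + 2 ⇒ 174 = 8P ⇒ P = 21.75, Q = 89.
ΔQ = 89 − 60 = +29.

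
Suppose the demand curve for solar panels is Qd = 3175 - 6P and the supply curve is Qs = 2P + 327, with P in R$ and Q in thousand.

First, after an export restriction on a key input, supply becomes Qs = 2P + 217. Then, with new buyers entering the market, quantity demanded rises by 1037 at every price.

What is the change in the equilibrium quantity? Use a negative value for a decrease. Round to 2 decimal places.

Original equilibrium: 3175 - 6P = 2P + 327 gives 2848 = 8P, so P = 356 and Q = 1039.
The shock moves the curves to Qd = 4212 - 6P and Qs = 2P + 217.
New equilibrium: 4212 - 6P = 2P + 217 ⇒ 3995 = 8P ⇒ P = 499.375, Q = 1215.75.
ΔQ = 1215.75 − 1039 = +176.75.

+176.75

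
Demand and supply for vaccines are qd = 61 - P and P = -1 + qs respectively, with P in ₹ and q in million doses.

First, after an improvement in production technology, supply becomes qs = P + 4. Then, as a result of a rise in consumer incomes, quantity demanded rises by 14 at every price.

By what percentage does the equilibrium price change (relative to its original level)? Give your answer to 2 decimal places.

Before the shock: 61 - P = P + 1 ⇒ 60 = 2P ⇒ P = 30, q = 31.
After the shift, demand is qd = 75 - P and supply is qs = P + 4.
New equilibrium: 75 - P = P + 4 ⇒ 71 = 2P ⇒ P = 35.5, q = 39.5.
%ΔP = (35.5 − 30) / 30 × 100 = +18.33%.

+18.33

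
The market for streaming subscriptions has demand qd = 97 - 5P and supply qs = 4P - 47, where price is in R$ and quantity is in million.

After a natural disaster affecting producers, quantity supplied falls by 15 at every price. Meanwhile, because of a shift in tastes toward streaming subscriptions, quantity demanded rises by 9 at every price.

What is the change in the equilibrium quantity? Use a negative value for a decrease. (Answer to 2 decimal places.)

Solve the original market: 97 - 5P = 4P - 47, hence P = 16 and q = 17.
The shock moves the curves to qd = 106 - 5P and qs = 4P - 62.
New equilibrium: 106 - 5P = 4P - 62 ⇒ 168 = 9P ⇒ P = 56/3 ≈ 18.6667, q = 38/3 ≈ 12.6667.
Δq = 12.6667 − 17 = -4.33.

-4.33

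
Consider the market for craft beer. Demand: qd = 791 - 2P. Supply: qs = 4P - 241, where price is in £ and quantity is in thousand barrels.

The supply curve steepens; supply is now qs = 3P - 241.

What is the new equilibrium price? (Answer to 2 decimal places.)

Solve the original market: 791 - 2P = 4P - 241, hence P = 172 and q = 447.
After the shift, demand is qd = 791 - 2P and supply is qs = 3P - 241.
Setting them equal: 791 - 2P = 3P - 241 → 1032 = 5P, so P = 206.4 and q = 378.2.

206.40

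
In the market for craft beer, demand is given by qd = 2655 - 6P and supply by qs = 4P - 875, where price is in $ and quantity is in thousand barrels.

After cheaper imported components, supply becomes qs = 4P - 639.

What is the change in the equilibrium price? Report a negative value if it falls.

-23.6

Initially, 2655 - 6P = 4P - 875, so 3530 = 10P and P = 353, q = 537.
The new curves are qd = 2655 - 6P (demand) and qs = 4P - 639 (supply).
New equilibrium: 2655 - 6P = 4P - 639 ⇒ 3294 = 10P ⇒ P = 329.4, q = 678.6.
ΔP = 329.4 − 353 = -23.6.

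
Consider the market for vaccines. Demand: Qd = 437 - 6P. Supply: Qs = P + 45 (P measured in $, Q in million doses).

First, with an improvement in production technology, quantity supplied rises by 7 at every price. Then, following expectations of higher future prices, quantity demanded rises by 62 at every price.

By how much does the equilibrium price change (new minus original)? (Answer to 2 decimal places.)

+7.86

Initially, 437 - 6P = P + 45, so 392 = 7P and P = 56, Q = 101.
After the shift, demand is Qd = 499 - 6P and supply is Qs = P + 52.
New equilibrium: 499 - 6P = P + 52 ⇒ 447 = 7P ⇒ P = 447/7 ≈ 63.8571, Q = 811/7 ≈ 115.8571.
ΔP = 63.8571 − 56 = +7.86.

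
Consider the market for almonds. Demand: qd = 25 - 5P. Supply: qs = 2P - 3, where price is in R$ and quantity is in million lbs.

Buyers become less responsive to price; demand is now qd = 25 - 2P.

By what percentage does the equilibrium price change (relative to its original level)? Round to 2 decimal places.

Original equilibrium: 25 - 5P = 2P - 3 gives 28 = 7P, so P = 4 and q = 5.
With the change applied: demand qd = 25 - 2P, supply qs = 2P - 3.
Clearing the new market: 25 - 2P = 2P - 3, so P = 7 and q = 11.
%ΔP = (7 − 4) / 4 × 100 = +75.00%.

+75.00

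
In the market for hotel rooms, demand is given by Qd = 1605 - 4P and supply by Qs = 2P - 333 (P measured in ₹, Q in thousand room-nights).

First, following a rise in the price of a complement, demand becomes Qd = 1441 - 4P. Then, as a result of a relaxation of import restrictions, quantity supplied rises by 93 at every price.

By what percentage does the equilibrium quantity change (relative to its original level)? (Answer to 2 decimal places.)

Initially, 1605 - 4P = 2P - 333, so 1938 = 6P and P = 323, Q = 313.
With the change applied: demand Qd = 1441 - 4P, supply Qs = 2P - 240.
Setting them equal: 1441 - 4P = 2P - 240 → 1681 = 6P, so P = 1681/6 ≈ 280.1667 and Q = 961/3 ≈ 320.3333.
%ΔQ = (320.3333 − 313) / 313 × 100 = +2.34%.

+2.34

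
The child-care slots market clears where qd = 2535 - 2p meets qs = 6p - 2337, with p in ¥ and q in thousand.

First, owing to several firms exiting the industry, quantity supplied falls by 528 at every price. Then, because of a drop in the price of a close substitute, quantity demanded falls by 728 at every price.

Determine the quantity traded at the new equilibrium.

Initially, 2535 - 2p = 6p - 2337, so 4872 = 8p and p = 609, q = 1317.
The shock moves the curves to qd = 1807 - 2p and qs = 6p - 2865.
New equilibrium: 1807 - 2p = 6p - 2865 ⇒ 4672 = 8p ⇒ p = 584, q = 639.

639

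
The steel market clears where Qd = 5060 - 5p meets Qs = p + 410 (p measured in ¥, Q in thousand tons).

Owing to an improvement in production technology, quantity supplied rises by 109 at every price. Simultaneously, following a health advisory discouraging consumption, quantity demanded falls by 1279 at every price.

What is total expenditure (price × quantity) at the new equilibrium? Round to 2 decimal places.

Initially, 5060 - 5p = p + 410, so 4650 = 6p and p = 775, Q = 1185.
The shock moves the curves to Qd = 3781 - 5p and Qs = p + 519.
Setting them equal: 3781 - 5p = p + 519 → 3262 = 6p, so p = 1631/3 ≈ 543.6667 and Q = 3188/3 ≈ 1062.6667.
New expenditure = 543.6667 × 1062.6667 = 577736.44.

577736.44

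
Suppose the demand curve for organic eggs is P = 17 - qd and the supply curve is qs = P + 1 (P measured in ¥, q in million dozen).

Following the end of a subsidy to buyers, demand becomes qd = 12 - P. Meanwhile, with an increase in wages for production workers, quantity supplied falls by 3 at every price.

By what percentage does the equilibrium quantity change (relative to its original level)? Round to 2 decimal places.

-44.44

Before the shock: 17 - P = P + 1 ⇒ 16 = 2P ⇒ P = 8, q = 9.
The new curves are qd = 12 - P (demand) and qs = P - 2 (supply).
Clearing the new market: 12 - P = P - 2, so P = 7 and q = 5.
%Δq = (5 − 9) / 9 × 100 = -44.44%.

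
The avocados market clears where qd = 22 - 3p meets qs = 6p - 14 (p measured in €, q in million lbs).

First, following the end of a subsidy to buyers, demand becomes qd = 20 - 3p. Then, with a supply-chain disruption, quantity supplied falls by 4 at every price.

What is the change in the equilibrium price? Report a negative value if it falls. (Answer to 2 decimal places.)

Solve the original market: 22 - 3p = 6p - 14, hence p = 4 and q = 10.
The new curves are qd = 20 - 3p (demand) and qs = 6p - 18 (supply).
New equilibrium: 20 - 3p = 6p - 18 ⇒ 38 = 9p ⇒ p = 38/9 ≈ 4.2222, q = 22/3 ≈ 7.3333.
Δp = 4.2222 − 4 = +0.22.

+0.22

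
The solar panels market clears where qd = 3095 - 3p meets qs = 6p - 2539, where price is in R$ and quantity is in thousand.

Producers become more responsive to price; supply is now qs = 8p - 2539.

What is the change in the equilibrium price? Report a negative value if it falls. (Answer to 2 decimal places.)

Initially, 3095 - 3p = 6p - 2539, so 5634 = 9p and p = 626, q = 1217.
The new curves are qd = 3095 - 3p (demand) and qs = 8p - 2539 (supply).
Setting them equal: 3095 - 3p = 8p - 2539 → 5634 = 11p, so p = 5634/11 ≈ 512.1818 and q = 17143/11 ≈ 1558.4545.
Δp = 512.1818 − 626 = -113.82.

-113.82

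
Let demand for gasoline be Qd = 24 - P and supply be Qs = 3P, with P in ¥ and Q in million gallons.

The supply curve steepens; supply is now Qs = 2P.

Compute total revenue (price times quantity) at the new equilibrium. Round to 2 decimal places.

Solve the original market: 24 - P = 3P, hence P = 6 and Q = 18.
The shock moves the curves to Qd = 24 - P and Qs = 2P.
Equate the new curves: 24 - P = 2P, giving 24 = 3P, P = 8, Q = 16.
New expenditure = 8 × 16 = 128.00.

128.00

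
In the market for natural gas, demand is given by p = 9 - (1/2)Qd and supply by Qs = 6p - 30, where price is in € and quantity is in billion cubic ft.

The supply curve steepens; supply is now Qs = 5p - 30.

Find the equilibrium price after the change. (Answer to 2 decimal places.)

6.86

Initially, 18 - 2p = 6p - 30, so 48 = 8p and p = 6, Q = 6.
The shock moves the curves to Qd = 18 - 2p and Qs = 5p - 30.
Clearing the new market: 18 - 2p = 5p - 30, so p = 48/7 ≈ 6.8571 and Q = 30/7 ≈ 4.2857.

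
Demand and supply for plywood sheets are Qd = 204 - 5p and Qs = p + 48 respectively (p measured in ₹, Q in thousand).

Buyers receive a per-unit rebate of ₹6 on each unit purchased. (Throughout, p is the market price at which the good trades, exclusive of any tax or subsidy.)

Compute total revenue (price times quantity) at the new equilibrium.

2449

Initially, 204 - 5p = p + 48, so 156 = 6p and p = 26, Q = 74.
Since buyers' out-of-pocket price is the market price minus the rebate, the effective demand curve becomes Qd = 234 - 5p.
Setting them equal: 234 - 5p = p + 48 → 186 = 6p, so p = 31 and Q = 79.
New expenditure = 31 × 79 = 2449.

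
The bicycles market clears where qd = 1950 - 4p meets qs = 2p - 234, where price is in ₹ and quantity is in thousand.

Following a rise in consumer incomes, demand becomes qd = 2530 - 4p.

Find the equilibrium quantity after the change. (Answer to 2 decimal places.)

Initially, 1950 - 4p = 2p - 234, so 2184 = 6p and p = 364, q = 494.
The shock moves the curves to qd = 2530 - 4p and qs = 2p - 234.
Equate the new curves: 2530 - 4p = 2p - 234, giving 2764 = 6p, p = 1382/3 ≈ 460.6667, q = 2062/3 ≈ 687.3333.

687.33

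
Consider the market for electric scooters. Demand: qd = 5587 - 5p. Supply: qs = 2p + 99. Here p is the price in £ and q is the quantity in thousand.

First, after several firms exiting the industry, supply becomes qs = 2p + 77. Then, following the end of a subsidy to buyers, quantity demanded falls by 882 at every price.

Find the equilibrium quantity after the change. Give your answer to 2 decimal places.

1399.29

Solve the original market: 5587 - 5p = 2p + 99, hence p = 784 and q = 1667.
With the change applied: demand qd = 4705 - 5p, supply qs = 2p + 77.
Equate the new curves: 4705 - 5p = 2p + 77, giving 4628 = 7p, p = 4628/7 ≈ 661.1429, q = 9795/7 ≈ 1399.2857.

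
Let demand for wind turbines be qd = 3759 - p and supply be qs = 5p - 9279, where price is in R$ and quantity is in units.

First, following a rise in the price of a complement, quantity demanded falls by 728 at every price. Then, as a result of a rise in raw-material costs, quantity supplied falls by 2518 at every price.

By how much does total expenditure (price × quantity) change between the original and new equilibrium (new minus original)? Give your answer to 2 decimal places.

-2063255.11

Solve the original market: 3759 - p = 5p - 9279, hence p = 2173 and q = 1586.
With the change applied: demand qd = 3031 - p, supply qs = 5p - 11797.
Setting them equal: 3031 - p = 5p - 11797 → 14828 = 6p, so p = 7414/3 ≈ 2471.3333 and q = 1679/3 ≈ 559.6667.
Expenditure moves from 2173×1586 = 3446378 to 2471.3333×559.6667 = 1383122.8889; change = -2063255.11.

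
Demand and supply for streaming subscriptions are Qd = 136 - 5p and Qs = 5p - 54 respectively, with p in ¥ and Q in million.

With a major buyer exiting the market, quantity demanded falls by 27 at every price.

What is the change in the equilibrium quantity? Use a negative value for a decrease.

Original equilibrium: 136 - 5p = 5p - 54 gives 190 = 10p, so p = 19 and Q = 41.
The new curves are Qd = 109 - 5p (demand) and Qs = 5p - 54 (supply).
Clearing the new market: 109 - 5p = 5p - 54, so p = 16.3 and Q = 27.5.
ΔQ = 27.5 − 41 = -13.5.

-13.5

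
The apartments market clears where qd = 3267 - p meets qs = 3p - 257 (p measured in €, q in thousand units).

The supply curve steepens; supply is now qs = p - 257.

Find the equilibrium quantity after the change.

1505

Initially, 3267 - p = 3p - 257, so 3524 = 4p and p = 881, q = 2386.
After the shift, demand is qd = 3267 - p and supply is qs = p - 257.
Equate the new curves: 3267 - p = p - 257, giving 3524 = 2p, p = 1762, q = 1505.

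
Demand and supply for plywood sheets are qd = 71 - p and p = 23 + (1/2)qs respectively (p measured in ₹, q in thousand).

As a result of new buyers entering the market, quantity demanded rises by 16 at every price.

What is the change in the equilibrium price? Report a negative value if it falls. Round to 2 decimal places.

Solve the original market: 71 - p = 2p - 46, hence p = 39 and q = 32.
The shock moves the curves to qd = 87 - p and qs = 2p - 46.
New equilibrium: 87 - p = 2p - 46 ⇒ 133 = 3p ⇒ p = 133/3 ≈ 44.3333, q = 128/3 ≈ 42.6667.
Δp = 44.3333 − 39 = +5.33.

+5.33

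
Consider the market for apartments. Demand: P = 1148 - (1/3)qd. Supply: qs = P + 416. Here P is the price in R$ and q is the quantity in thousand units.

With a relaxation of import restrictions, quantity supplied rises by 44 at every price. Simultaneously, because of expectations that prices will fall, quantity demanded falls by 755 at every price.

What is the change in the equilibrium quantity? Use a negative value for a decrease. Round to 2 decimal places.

Original equilibrium: 3444 - 3P = P + 416 gives 3028 = 4P, so P = 757 and q = 1173.
The shock moves the curves to qd = 2689 - 3P and qs = P + 460.
Equate the new curves: 2689 - 3P = P + 460, giving 2229 = 4P, P = 557.25, q = 1017.25.
Δq = 1017.25 − 1173 = -155.75.

-155.75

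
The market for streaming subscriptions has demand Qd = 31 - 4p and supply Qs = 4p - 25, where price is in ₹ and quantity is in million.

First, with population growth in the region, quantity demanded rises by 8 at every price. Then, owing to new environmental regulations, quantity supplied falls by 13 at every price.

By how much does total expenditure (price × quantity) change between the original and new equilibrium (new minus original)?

-16.1875

Original equilibrium: 31 - 4p = 4p - 25 gives 56 = 8p, so p = 7 and Q = 3.
With the change applied: demand Qd = 39 - 4p, supply Qs = 4p - 38.
Setting them equal: 39 - 4p = 4p - 38 → 77 = 8p, so p = 9.625 and Q = 0.5.
Expenditure moves from 7×3 = 21 to 9.625×0.5 = 4.8125; change = -16.1875.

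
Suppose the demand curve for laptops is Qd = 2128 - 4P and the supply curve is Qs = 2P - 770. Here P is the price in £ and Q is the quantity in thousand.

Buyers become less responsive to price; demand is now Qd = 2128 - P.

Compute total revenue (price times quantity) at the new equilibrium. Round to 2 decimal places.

Initially, 2128 - 4P = 2P - 770, so 2898 = 6P and P = 483, Q = 196.
After the shift, demand is Qd = 2128 - P and supply is Qs = 2P - 770.
Setting them equal: 2128 - P = 2P - 770 → 2898 = 3P, so P = 966 and Q = 1162.
New expenditure = 966 × 1162 = 1122492.00.

1122492.00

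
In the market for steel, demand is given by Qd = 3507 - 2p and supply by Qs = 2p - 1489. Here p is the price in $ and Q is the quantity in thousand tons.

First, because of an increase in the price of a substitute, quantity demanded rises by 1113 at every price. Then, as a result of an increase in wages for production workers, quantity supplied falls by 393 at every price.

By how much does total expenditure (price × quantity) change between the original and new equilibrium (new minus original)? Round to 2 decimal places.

+965068.50

Solve the original market: 3507 - 2p = 2p - 1489, hence p = 1249 and Q = 1009.
With the change applied: demand Qd = 4620 - 2p, supply Qs = 2p - 1882.
Clearing the new market: 4620 - 2p = 2p - 1882, so p = 1625.5 and Q = 1369.
Expenditure moves from 1249×1009 = 1260241 to 1625.5×1369 = 2225309.5; change = +965068.50.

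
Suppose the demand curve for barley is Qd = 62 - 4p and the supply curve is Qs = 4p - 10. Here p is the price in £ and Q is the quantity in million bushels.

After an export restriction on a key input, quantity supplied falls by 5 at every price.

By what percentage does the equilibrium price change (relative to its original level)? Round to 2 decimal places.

Solve the original market: 62 - 4p = 4p - 10, hence p = 9 and Q = 26.
With the change applied: demand Qd = 62 - 4p, supply Qs = 4p - 15.
New equilibrium: 62 - 4p = 4p - 15 ⇒ 77 = 8p ⇒ p = 9.625, Q = 23.5.
%Δp = (9.625 − 9) / 9 × 100 = +6.94%.

+6.94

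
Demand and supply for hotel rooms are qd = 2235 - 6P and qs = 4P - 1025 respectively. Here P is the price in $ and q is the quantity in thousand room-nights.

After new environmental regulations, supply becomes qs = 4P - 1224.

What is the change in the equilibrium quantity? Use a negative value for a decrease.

Solve the original market: 2235 - 6P = 4P - 1025, hence P = 326 and q = 279.
After the shift, demand is qd = 2235 - 6P and supply is qs = 4P - 1224.
New equilibrium: 2235 - 6P = 4P - 1224 ⇒ 3459 = 10P ⇒ P = 345.9, q = 159.6.
Δq = 159.6 − 279 = -119.4.

-119.4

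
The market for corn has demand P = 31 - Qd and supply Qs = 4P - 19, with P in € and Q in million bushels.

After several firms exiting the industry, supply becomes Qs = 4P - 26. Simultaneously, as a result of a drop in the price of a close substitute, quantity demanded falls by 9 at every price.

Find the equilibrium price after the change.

9.6

Initially, 31 - P = 4P - 19, so 50 = 5P and P = 10, Q = 21.
The shock moves the curves to Qd = 22 - P and Qs = 4P - 26.
Clearing the new market: 22 - P = 4P - 26, so P = 9.6 and Q = 12.4.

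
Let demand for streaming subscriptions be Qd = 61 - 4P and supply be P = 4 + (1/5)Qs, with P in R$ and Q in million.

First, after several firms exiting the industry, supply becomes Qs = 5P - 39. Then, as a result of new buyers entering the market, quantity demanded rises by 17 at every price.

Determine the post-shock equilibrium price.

13

Initially, 61 - 4P = 5P - 20, so 81 = 9P and P = 9, Q = 25.
The shock moves the curves to Qd = 78 - 4P and Qs = 5P - 39.
Equate the new curves: 78 - 4P = 5P - 39, giving 117 = 9P, P = 13, Q = 26.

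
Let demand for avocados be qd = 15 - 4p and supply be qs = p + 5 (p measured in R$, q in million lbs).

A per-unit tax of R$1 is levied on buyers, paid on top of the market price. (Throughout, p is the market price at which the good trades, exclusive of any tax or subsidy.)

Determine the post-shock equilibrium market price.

Before the shock: 15 - 4p = p + 5 ⇒ 10 = 5p ⇒ p = 2, q = 7.
Since buyers pay the price plus the tax, the effective demand curve becomes qd = 11 - 4p.
Clearing the new market: 11 - 4p = p + 5, so p = 1.2 and q = 6.2.

1.2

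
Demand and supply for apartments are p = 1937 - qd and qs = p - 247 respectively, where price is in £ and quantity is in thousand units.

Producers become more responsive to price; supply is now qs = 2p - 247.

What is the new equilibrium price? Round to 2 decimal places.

Original equilibrium: 1937 - p = p - 247 gives 2184 = 2p, so p = 1092 and q = 845.
The new curves are qd = 1937 - p (demand) and qs = 2p - 247 (supply).
Setting them equal: 1937 - p = 2p - 247 → 2184 = 3p, so p = 728 and q = 1209.

728.00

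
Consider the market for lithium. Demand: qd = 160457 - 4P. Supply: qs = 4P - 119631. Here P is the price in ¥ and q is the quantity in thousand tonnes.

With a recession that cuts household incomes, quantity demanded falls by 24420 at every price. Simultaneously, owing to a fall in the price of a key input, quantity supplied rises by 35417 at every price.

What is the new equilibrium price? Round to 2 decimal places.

27531.38

Solve the original market: 160457 - 4P = 4P - 119631, hence P = 35011 and q = 20413.
The new curves are qd = 136037 - 4P (demand) and qs = 4P - 84214 (supply).
Clearing the new market: 136037 - 4P = 4P - 84214, so P = 27531.375 and q = 25911.5.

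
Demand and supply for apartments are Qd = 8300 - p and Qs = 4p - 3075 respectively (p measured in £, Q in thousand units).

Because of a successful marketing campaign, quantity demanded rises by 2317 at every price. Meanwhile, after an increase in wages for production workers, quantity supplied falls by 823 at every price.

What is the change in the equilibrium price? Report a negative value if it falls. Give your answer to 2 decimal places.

Before the shock: 8300 - p = 4p - 3075 ⇒ 11375 = 5p ⇒ p = 2275, Q = 6025.
After the shift, demand is Qd = 10617 - p and supply is Qs = 4p - 3898.
Equate the new curves: 10617 - p = 4p - 3898, giving 14515 = 5p, p = 2903, Q = 7714.
Δp = 2903 − 2275 = +628.00.

+628.00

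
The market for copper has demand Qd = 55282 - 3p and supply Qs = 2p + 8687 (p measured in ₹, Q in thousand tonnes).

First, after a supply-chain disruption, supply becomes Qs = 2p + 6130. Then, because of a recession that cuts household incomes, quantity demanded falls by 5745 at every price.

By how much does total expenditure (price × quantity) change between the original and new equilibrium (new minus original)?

-50691281.08

Solve the original market: 55282 - 3p = 2p + 8687, hence p = 9319 and Q = 27325.
With the change applied: demand Qd = 49537 - 3p, supply Qs = 2p + 6130.
Equate the new curves: 49537 - 3p = 2p + 6130, giving 43407 = 5p, p = 8681.4, Q = 23492.8.
Expenditure moves from 9319×27325 = 254641675 to 8681.4×23492.8 = 203950393.92; change = -50691281.08.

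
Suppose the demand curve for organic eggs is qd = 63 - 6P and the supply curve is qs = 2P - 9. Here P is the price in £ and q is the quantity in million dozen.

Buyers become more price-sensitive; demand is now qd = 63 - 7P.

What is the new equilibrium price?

8

Before the shock: 63 - 6P = 2P - 9 ⇒ 72 = 8P ⇒ P = 9, q = 9.
After the shift, demand is qd = 63 - 7P and supply is qs = 2P - 9.
Setting them equal: 63 - 7P = 2P - 9 → 72 = 9P, so P = 8 and q = 7.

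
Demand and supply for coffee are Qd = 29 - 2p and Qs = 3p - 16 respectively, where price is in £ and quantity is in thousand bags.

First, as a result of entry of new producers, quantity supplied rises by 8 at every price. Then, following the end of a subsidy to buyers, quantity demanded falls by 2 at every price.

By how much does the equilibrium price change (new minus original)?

Initially, 29 - 2p = 3p - 16, so 45 = 5p and p = 9, Q = 11.
The shock moves the curves to Qd = 27 - 2p and Qs = 3p - 8.
New equilibrium: 27 - 2p = 3p - 8 ⇒ 35 = 5p ⇒ p = 7, Q = 13.
Δp = 7 − 9 = -2.

-2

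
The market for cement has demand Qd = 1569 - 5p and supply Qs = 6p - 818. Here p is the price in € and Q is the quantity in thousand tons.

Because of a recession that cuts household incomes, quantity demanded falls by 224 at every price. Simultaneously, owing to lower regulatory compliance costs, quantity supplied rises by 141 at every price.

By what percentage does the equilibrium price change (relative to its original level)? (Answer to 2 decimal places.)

-15.29

Initially, 1569 - 5p = 6p - 818, so 2387 = 11p and p = 217, Q = 484.
After the shift, demand is Qd = 1345 - 5p and supply is Qs = 6p - 677.
Setting them equal: 1345 - 5p = 6p - 677 → 2022 = 11p, so p = 2022/11 ≈ 183.8182 and Q = 4685/11 ≈ 425.9091.
%Δp = (183.8182 − 217) / 217 × 100 = -15.29%.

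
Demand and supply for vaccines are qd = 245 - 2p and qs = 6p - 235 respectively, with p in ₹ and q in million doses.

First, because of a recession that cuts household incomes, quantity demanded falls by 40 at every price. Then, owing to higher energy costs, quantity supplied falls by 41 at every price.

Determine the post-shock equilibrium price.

60.125

Before the shock: 245 - 2p = 6p - 235 ⇒ 480 = 8p ⇒ p = 60, q = 125.
The shock moves the curves to qd = 205 - 2p and qs = 6p - 276.
Clearing the new market: 205 - 2p = 6p - 276, so p = 60.125 and q = 84.75.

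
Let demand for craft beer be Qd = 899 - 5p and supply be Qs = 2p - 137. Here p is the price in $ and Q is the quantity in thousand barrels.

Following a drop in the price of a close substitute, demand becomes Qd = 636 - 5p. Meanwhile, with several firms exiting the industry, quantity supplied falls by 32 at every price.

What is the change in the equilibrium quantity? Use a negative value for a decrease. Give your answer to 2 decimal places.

-98.00

Solve the original market: 899 - 5p = 2p - 137, hence p = 148 and Q = 159.
With the change applied: demand Qd = 636 - 5p, supply Qs = 2p - 169.
Clearing the new market: 636 - 5p = 2p - 169, so p = 115 and Q = 61.
ΔQ = 61 − 159 = -98.00.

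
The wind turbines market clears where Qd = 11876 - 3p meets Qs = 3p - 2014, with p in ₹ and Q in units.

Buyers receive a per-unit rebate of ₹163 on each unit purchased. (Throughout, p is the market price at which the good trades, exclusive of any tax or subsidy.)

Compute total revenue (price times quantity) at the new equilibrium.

12403085.75

Original equilibrium: 11876 - 3p = 3p - 2014 gives 13890 = 6p, so p = 2315 and Q = 4931.
Since buyers' out-of-pocket price is the market price minus the rebate, the effective demand curve becomes Qd = 12365 - 3p.
Setting them equal: 12365 - 3p = 3p - 2014 → 14379 = 6p, so p = 2396.5 and Q = 5175.5.
New expenditure = 2396.5 × 5175.5 = 12403085.75.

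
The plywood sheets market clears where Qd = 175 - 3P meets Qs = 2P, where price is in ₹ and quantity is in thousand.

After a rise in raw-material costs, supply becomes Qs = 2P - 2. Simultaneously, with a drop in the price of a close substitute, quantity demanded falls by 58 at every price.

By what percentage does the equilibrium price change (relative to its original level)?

-32

Initially, 175 - 3P = 2P, so 175 = 5P and P = 35, Q = 70.
With the change applied: demand Qd = 117 - 3P, supply Qs = 2P - 2.
Clearing the new market: 117 - 3P = 2P - 2, so P = 23.8 and Q = 45.6.
%ΔP = (23.8 − 35) / 35 × 100 = -32%.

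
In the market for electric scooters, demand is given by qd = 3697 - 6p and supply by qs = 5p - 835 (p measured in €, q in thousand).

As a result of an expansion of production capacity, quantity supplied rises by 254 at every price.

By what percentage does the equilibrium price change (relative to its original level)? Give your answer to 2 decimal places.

Initially, 3697 - 6p = 5p - 835, so 4532 = 11p and p = 412, q = 1225.
With the change applied: demand qd = 3697 - 6p, supply qs = 5p - 581.
Clearing the new market: 3697 - 6p = 5p - 581, so p = 4278/11 ≈ 388.9091 and q = 14999/11 ≈ 1363.5455.
%Δp = (388.9091 − 412) / 412 × 100 = -5.60%.

-5.60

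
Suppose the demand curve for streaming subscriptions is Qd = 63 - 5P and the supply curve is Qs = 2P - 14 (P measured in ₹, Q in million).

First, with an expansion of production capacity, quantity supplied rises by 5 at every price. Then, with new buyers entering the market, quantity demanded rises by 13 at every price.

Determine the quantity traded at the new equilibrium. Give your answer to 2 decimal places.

Solve the original market: 63 - 5P = 2P - 14, hence P = 11 and Q = 8.
The shock moves the curves to Qd = 76 - 5P and Qs = 2P - 9.
Equate the new curves: 76 - 5P = 2P - 9, giving 85 = 7P, P = 85/7 ≈ 12.1429, Q = 107/7 ≈ 15.2857.

15.29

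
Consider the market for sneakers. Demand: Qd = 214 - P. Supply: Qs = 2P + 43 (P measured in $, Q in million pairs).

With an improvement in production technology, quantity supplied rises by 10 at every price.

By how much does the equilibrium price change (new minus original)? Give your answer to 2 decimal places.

-3.33

Solve the original market: 214 - P = 2P + 43, hence P = 57 and Q = 157.
The new curves are Qd = 214 - P (demand) and Qs = 2P + 53 (supply).
New equilibrium: 214 - P = 2P + 53 ⇒ 161 = 3P ⇒ P = 161/3 ≈ 53.6667, Q = 481/3 ≈ 160.3333.
ΔP = 53.6667 − 57 = -3.33.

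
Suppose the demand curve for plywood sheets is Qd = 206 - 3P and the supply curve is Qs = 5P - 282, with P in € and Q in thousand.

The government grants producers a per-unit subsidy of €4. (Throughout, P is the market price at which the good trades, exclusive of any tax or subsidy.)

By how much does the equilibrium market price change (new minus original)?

-2.5

Original equilibrium: 206 - 3P = 5P - 282 gives 488 = 8P, so P = 61 and Q = 23.
Since sellers receive the price plus the subsidy, the effective supply curve becomes Qs = 5P - 262.
Equate the new curves: 206 - 3P = 5P - 262, giving 468 = 8P, P = 58.5, Q = 30.5.
ΔP = 58.5 − 61 = -2.5.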